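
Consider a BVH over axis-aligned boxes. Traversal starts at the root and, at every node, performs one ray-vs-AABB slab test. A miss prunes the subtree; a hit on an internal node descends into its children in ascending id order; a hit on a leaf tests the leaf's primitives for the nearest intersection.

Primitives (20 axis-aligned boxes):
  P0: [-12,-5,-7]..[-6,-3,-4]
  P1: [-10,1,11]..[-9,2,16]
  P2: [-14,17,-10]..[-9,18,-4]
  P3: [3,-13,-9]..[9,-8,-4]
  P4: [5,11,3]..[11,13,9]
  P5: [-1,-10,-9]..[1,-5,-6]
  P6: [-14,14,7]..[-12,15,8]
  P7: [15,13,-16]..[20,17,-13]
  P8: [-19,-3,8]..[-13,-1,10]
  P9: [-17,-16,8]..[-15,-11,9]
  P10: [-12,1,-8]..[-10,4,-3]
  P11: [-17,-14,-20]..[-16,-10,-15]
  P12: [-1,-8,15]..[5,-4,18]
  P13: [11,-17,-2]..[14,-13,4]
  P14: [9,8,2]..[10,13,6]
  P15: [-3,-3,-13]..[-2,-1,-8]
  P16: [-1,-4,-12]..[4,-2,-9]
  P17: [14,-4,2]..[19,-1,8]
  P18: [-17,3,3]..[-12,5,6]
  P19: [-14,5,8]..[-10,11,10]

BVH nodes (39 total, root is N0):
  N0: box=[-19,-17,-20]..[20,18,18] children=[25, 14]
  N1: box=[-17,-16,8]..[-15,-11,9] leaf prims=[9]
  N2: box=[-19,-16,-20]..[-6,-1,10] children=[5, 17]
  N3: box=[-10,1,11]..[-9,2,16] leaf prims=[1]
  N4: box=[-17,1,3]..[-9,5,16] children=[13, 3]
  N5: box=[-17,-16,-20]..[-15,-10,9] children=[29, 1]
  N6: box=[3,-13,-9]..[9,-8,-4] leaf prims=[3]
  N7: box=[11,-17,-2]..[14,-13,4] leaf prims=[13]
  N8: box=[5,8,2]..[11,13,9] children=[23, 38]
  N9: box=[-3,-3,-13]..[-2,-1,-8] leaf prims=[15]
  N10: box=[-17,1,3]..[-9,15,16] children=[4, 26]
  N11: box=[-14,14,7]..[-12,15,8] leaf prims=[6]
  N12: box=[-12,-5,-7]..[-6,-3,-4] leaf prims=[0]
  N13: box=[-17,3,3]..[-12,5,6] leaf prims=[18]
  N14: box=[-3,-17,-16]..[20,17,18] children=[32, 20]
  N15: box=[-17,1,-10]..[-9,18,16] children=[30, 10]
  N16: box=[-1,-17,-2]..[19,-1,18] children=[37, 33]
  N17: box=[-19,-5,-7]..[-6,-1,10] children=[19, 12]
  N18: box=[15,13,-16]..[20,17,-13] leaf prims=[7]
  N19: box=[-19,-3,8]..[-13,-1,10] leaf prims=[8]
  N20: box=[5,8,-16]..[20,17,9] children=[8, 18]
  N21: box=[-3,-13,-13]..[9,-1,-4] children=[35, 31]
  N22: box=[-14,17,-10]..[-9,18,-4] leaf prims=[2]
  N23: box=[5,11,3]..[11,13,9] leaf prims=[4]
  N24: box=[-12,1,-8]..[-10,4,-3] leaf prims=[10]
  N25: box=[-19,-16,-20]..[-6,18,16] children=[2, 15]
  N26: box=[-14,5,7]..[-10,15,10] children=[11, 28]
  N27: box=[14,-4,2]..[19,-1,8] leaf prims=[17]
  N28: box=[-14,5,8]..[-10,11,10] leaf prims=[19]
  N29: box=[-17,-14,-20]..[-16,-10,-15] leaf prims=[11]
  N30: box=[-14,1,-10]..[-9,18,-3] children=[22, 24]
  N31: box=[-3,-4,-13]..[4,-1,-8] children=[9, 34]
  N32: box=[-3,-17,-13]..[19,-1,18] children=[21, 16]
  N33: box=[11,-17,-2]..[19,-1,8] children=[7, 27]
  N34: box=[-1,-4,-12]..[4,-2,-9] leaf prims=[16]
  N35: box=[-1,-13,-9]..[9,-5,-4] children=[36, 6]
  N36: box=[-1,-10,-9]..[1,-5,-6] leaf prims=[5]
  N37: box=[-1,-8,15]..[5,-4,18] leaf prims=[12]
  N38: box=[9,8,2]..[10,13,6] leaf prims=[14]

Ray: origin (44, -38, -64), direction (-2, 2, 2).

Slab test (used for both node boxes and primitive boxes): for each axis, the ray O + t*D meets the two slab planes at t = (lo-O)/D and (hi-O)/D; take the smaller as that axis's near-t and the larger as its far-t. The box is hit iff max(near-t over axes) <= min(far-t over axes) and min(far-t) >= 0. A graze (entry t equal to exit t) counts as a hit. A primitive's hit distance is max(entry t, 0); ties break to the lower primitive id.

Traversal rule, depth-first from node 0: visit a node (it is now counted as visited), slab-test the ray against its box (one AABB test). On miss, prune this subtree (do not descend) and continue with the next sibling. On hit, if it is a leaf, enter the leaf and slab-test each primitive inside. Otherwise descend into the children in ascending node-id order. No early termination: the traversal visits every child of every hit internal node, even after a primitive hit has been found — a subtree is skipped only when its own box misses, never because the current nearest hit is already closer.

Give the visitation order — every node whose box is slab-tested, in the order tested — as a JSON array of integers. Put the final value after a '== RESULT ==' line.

Trace the traversal:
N0 x:[12,63/2] y:[21/2,28] z:[22,41] -> hit [22,28], descend [14, 25]
  N14 x:[12,47/2] y:[21/2,55/2] z:[24,41] -> miss, prune
  N25 x:[25,63/2] y:[11,28] z:[22,40] -> hit [25,28], descend [2, 15]
    N2 x:[25,63/2] y:[11,37/2] z:[22,37] -> miss, prune
    N15 x:[53/2,61/2] y:[39/2,28] z:[27,40] -> hit [27,28], descend [10, 30]
      N10 x:[53/2,61/2] y:[39/2,53/2] z:[67/2,40] -> miss, prune
      N30 x:[53/2,29] y:[39/2,28] z:[27,61/2] -> hit [27,28], descend [22, 24]
        N22 x:[53/2,29] y:[55/2,28] z:[27,30] -> hit [55/2,28] leaf, test {P2@t=55/2}
        N24 x:[27,28] y:[39/2,21] z:[28,61/2] -> miss, prune

order=[0, 14, 25, 2, 15, 10, 30, 22, 24]  |boxes|=9  |leaves|=1  hit=P2

== RESULT ==
[0, 14, 25, 2, 15, 10, 30, 22, 24]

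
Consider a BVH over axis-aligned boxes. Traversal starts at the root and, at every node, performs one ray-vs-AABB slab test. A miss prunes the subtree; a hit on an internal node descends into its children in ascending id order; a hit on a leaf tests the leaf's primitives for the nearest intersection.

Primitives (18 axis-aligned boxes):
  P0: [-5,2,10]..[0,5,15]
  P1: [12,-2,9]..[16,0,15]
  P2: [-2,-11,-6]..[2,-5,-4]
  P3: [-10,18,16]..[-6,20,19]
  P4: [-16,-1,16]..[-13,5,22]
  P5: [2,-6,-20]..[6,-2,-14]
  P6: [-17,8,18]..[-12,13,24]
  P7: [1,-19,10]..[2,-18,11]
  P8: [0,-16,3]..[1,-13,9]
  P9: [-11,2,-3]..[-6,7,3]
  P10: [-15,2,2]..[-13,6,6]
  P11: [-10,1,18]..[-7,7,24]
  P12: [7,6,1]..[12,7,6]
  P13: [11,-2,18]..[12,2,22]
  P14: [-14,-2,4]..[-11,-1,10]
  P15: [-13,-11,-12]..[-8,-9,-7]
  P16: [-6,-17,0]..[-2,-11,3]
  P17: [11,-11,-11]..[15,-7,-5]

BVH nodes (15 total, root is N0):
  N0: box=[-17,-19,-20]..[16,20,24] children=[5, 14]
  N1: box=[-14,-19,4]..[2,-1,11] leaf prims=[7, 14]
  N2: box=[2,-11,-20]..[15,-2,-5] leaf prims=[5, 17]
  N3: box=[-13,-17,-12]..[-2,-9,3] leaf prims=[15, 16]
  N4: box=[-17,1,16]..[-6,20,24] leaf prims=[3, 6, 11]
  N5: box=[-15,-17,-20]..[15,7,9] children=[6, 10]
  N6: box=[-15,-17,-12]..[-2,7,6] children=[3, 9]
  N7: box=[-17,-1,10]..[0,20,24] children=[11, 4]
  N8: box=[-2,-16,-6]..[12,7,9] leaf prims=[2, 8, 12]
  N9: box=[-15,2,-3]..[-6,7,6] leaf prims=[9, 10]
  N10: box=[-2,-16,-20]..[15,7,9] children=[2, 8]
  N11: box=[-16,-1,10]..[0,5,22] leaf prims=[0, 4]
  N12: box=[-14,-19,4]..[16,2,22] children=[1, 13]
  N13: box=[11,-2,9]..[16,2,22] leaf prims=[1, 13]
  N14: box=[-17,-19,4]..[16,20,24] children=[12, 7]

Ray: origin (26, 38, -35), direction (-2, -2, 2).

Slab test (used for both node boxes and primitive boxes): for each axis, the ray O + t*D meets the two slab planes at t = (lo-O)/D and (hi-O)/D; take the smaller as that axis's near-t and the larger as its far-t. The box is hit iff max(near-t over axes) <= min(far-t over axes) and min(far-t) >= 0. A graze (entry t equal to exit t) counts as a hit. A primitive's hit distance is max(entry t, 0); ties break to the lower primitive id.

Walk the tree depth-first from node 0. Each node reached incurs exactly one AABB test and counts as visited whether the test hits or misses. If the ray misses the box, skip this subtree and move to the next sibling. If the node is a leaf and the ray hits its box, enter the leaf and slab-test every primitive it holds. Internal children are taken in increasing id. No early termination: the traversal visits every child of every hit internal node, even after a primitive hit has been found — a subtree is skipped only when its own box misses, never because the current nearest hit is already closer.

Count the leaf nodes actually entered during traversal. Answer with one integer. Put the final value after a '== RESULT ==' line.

Traverse from the root:
N0 x:[5,43/2] y:[9,57/2] z:[15/2,59/2] -> hit [9,43/2], descend [5, 14]
  N5 x:[11/2,41/2] y:[31/2,55/2] z:[15/2,22] -> hit [31/2,41/2], descend [6, 10]
    N6 x:[14,41/2] y:[31/2,55/2] z:[23/2,41/2] -> hit [31/2,41/2], descend [3, 9]
      N3 x:[14,39/2] y:[47/2,55/2] z:[23/2,19] -> miss, prune
      N9 x:[16,41/2] y:[31/2,18] z:[16,41/2] -> hit [16,18] leaf, test {P9@t=16, P10(miss)}
    N10 x:[11/2,14] y:[31/2,27] z:[15/2,22] -> miss, prune
  N14 x:[5,43/2] y:[9,57/2] z:[39/2,59/2] -> hit [39/2,43/2], descend [7, 12]
    N7 x:[13,43/2] y:[9,39/2] z:[45/2,59/2] -> miss, prune
    N12 x:[5,20] y:[18,57/2] z:[39/2,57/2] -> hit [39/2,20], descend [1, 13]
      N1 x:[12,20] y:[39/2,57/2] z:[39/2,23] -> hit [39/2,20] leaf, test {P7(miss), P14@t=39/2}
      N13 x:[5,15/2] y:[18,20] z:[22,57/2] -> miss, prune

11 AABB tests over nodes [0, 5, 6, 3, 9, 10, 14, 7, 12, 1, 13]; 2 leaves entered; closest P9.

== RESULT ==
2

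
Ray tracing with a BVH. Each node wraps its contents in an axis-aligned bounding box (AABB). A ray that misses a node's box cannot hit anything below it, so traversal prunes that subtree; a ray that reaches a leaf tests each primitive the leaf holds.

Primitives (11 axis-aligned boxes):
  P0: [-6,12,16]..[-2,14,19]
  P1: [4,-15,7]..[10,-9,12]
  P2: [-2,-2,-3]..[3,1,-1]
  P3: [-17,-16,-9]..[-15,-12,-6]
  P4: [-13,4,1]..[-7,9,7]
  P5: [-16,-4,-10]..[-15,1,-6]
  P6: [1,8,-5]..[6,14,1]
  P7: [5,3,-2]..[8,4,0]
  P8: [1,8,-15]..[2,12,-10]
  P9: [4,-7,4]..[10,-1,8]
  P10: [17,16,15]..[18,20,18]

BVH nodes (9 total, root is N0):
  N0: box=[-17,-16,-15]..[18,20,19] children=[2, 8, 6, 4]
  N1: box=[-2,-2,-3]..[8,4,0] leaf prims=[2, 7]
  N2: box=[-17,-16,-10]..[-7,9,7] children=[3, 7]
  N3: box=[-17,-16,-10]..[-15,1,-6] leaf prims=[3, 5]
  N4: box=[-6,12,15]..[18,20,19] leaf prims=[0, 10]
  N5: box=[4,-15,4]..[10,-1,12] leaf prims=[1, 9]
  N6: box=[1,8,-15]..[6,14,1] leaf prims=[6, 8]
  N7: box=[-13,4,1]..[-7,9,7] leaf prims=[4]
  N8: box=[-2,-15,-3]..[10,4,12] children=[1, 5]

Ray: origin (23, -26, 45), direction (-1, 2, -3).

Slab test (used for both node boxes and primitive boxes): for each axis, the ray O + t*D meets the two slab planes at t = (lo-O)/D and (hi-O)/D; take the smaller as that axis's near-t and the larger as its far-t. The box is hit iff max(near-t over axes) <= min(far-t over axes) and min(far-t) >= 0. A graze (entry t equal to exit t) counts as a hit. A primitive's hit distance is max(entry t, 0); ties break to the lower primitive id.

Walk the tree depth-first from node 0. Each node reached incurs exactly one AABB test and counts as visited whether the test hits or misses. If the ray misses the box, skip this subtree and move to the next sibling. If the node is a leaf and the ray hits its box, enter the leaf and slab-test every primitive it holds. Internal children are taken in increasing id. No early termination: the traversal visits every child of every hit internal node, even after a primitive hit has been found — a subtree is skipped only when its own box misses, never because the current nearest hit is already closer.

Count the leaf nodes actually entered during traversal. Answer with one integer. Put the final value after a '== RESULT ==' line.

Walk:
N0 x:[5,40] y:[5,23] z:[26/3,20] -> hit [26/3,20], descend [2, 4, 6, 8]
  N2 x:[30,40] y:[5,35/2] z:[38/3,55/3] -> miss, prune
  N4 x:[5,29] y:[19,23] z:[26/3,10] -> miss, prune
  N6 x:[17,22] y:[17,20] z:[44/3,20] -> hit [17,20] leaf, test {P6(miss), P8(miss)}
  N8 x:[13,25] y:[11/2,15] z:[11,16] -> hit [13,15], descend [1, 5]
    N1 x:[15,25] y:[12,15] z:[15,16] -> hit [15,15] leaf, test {P2(miss), P7@t=15}
    N5 x:[13,19] y:[11/2,25/2] z:[11,41/3] -> miss, prune

Summary -> nodes [0, 2, 4, 6, 8, 1, 5]; box-tests=7; leaf-entries=2; first=P7

== RESULT ==
2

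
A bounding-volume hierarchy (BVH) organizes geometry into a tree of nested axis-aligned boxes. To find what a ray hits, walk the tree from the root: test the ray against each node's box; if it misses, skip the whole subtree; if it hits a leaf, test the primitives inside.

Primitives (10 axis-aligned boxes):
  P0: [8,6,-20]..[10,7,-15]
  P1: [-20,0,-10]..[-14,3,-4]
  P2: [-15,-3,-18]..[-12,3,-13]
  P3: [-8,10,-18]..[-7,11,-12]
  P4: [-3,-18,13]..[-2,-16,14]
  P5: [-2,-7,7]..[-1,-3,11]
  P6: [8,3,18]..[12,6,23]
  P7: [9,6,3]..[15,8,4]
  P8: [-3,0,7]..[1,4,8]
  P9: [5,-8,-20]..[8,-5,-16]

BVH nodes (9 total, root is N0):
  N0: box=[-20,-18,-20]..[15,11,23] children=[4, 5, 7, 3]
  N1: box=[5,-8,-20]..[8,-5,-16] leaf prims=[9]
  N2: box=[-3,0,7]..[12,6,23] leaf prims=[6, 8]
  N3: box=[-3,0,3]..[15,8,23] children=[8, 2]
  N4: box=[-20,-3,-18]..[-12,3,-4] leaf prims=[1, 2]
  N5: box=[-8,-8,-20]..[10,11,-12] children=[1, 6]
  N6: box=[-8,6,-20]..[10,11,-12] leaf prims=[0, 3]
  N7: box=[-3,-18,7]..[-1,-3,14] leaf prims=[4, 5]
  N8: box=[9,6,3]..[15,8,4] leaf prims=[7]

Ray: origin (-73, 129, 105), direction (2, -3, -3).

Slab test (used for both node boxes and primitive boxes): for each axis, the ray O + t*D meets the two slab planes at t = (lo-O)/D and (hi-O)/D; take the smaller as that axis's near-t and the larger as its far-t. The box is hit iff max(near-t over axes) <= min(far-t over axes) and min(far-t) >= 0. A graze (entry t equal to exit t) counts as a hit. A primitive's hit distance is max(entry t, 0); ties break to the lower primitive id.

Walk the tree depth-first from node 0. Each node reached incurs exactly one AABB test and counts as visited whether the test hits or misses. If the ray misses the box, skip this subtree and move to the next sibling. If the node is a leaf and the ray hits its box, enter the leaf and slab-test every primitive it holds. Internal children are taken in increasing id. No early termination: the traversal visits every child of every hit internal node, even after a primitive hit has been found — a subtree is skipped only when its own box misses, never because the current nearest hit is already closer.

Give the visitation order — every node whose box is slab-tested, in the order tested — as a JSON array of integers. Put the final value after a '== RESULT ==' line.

Trace the traversal:
N0 x:[53/2,44] y:[118/3,49] z:[82/3,125/3] -> hit [118/3,125/3], descend [3, 4, 5, 7]
  N3 x:[35,44] y:[121/3,43] z:[82/3,34] -> miss, prune
  N4 x:[53/2,61/2] y:[42,44] z:[109/3,41] -> miss, prune
  N5 x:[65/2,83/2] y:[118/3,137/3] z:[39,125/3] -> hit [118/3,83/2], descend [1, 6]
    N1 x:[39,81/2] y:[134/3,137/3] z:[121/3,125/3] -> miss, prune
    N6 x:[65/2,83/2] y:[118/3,41] z:[39,125/3] -> hit [118/3,41] leaf, test {P0@t=122/3, P3(miss)}
  N7 x:[35,36] y:[44,49] z:[91/3,98/3] -> miss, prune

Summary -> nodes [0, 3, 4, 5, 1, 6, 7]; box-tests=7; leaf-entries=1; first=P0

== RESULT ==
[0, 3, 4, 5, 1, 6, 7]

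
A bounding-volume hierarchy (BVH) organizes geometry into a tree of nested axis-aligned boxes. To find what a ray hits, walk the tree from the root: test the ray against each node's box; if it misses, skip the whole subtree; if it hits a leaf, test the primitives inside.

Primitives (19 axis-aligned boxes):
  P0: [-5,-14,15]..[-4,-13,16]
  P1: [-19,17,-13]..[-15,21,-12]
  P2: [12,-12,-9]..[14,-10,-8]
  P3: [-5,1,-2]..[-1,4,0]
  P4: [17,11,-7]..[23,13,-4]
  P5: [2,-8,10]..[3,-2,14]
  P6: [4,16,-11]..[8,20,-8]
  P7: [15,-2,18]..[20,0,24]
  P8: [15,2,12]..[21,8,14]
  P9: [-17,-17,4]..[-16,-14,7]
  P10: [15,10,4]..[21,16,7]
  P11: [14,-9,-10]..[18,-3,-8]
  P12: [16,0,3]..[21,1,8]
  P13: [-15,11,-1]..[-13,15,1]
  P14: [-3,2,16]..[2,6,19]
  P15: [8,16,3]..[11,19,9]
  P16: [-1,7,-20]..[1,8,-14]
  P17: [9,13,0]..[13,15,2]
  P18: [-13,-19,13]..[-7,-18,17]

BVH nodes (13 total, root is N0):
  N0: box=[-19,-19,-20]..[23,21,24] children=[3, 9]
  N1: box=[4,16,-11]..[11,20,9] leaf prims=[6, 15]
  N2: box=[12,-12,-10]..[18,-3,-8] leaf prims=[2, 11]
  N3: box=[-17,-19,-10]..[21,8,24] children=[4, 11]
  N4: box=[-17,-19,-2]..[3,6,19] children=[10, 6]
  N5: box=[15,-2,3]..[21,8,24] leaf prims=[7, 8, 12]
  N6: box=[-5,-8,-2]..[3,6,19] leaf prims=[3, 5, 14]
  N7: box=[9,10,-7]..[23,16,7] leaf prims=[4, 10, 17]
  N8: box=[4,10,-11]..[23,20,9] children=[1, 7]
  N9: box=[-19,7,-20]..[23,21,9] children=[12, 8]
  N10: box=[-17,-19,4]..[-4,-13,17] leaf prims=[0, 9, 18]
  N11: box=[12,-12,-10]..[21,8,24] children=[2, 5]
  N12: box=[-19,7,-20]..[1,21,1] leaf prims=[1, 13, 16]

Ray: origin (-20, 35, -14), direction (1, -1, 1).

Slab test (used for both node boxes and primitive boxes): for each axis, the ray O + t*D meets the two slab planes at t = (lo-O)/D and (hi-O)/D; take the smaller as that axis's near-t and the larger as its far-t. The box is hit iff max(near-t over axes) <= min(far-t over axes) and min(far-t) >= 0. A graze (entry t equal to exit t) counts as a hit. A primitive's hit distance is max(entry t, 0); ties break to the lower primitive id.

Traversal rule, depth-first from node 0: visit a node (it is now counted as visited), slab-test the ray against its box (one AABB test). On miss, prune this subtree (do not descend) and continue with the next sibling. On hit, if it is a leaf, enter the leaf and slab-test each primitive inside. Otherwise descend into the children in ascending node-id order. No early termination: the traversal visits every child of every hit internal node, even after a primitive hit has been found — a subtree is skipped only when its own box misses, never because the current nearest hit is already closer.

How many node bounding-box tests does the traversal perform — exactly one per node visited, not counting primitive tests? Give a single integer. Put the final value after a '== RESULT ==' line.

Trace the traversal:
N0 x:[1,43] y:[14,54] z:[-6,38] -> hit [14,38], descend [3, 9]
  N3 x:[3,41] y:[27,54] z:[4,38] -> hit [27,38], descend [4, 11]
    N4 x:[3,23] y:[29,54] z:[12,33] -> miss, prune
    N11 x:[32,41] y:[27,47] z:[4,38] -> hit [32,38], descend [2, 5]
      N2 x:[32,38] y:[38,47] z:[4,6] -> miss, prune
      N5 x:[35,41] y:[27,37] z:[17,38] -> hit [35,37] leaf, test {P7@t=35, P8(miss), P12(miss)}
  N9 x:[1,43] y:[14,28] z:[-6,23] -> hit [14,23], descend [8, 12]
    N8 x:[24,43] y:[15,25] z:[3,23] -> miss, prune
    N12 x:[1,21] y:[14,28] z:[-6,15] -> hit [14,15] leaf, test {P1(miss), P13(miss), P16(miss)}

9 AABB tests over nodes [0, 3, 4, 11, 2, 5, 9, 8, 12]; 2 leaves entered; closest P7.

== RESULT ==
9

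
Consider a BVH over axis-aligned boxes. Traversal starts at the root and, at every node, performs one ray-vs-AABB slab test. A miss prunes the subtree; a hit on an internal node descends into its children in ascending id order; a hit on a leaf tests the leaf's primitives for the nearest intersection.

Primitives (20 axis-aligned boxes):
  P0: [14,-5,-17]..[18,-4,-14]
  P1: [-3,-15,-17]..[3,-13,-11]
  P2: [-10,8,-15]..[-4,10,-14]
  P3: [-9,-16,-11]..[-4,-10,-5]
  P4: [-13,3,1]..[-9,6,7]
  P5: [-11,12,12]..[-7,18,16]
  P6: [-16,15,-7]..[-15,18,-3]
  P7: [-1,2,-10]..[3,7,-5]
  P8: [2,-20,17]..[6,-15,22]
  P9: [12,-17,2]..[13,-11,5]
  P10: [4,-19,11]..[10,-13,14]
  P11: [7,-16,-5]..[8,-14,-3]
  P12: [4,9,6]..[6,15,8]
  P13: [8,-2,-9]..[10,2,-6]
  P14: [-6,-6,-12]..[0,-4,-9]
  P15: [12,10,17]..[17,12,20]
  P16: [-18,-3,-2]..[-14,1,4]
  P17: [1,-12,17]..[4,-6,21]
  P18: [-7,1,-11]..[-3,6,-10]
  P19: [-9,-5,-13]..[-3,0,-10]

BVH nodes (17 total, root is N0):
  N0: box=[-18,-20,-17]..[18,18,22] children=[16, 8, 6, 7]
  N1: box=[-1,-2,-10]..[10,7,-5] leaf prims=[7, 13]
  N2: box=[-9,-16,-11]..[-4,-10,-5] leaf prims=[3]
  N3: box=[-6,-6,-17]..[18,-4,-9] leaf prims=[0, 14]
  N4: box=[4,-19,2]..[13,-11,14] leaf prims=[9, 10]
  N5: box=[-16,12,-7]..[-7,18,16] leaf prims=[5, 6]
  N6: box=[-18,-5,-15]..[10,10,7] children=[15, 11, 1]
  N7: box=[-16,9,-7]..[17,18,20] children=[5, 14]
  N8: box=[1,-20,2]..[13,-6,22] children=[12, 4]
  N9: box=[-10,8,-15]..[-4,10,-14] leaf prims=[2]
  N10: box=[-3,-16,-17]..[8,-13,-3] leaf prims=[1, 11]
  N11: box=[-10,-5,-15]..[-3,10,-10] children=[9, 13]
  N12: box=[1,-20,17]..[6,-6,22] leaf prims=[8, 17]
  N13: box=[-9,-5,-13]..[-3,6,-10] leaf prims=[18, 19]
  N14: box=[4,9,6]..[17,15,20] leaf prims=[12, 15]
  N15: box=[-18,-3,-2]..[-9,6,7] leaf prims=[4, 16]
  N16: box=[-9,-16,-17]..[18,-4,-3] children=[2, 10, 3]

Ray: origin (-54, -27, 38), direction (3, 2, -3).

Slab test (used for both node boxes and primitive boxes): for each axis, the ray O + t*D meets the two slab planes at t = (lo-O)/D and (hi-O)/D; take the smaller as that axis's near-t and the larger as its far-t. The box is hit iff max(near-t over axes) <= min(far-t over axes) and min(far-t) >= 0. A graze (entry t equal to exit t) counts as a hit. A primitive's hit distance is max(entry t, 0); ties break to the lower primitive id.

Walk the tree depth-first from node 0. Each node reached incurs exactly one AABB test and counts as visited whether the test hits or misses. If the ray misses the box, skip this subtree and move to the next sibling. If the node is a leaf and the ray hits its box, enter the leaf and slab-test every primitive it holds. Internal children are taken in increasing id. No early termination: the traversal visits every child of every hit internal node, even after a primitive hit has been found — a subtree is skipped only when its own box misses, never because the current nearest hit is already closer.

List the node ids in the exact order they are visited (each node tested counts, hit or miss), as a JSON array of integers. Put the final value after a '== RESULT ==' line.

Walk:
N0 x:[12,24] y:[7/2,45/2] z:[16/3,55/3] -> hit [12,55/3], descend [6, 7, 8, 16]
  N6 x:[12,64/3] y:[11,37/2] z:[31/3,53/3] -> hit [12,53/3], descend [1, 11, 15]
    N1 x:[53/3,64/3] y:[25/2,17] z:[43/3,16] -> miss, prune
    N11 x:[44/3,17] y:[11,37/2] z:[16,53/3] -> hit [16,17], descend [9, 13]
      N9 x:[44/3,50/3] y:[35/2,37/2] z:[52/3,53/3] -> miss, prune
      N13 x:[15,17] y:[11,33/2] z:[16,17] -> hit [16,33/2] leaf, test {P18@t=16, P19(miss)}
    N15 x:[12,15] y:[12,33/2] z:[31/3,40/3] -> hit [12,40/3] leaf, test {P4(miss), P16@t=12}
  N7 x:[38/3,71/3] y:[18,45/2] z:[6,15] -> miss, prune
  N8 x:[55/3,67/3] y:[7/2,21/2] z:[16/3,12] -> miss, prune
  N16 x:[15,24] y:[11/2,23/2] z:[41/3,55/3] -> miss, prune

Summary -> nodes [0, 6, 1, 11, 9, 13, 15, 7, 8, 16]; box-tests=10; leaf-entries=2; first=P16

== RESULT ==
[0, 6, 1, 11, 9, 13, 15, 7, 8, 16]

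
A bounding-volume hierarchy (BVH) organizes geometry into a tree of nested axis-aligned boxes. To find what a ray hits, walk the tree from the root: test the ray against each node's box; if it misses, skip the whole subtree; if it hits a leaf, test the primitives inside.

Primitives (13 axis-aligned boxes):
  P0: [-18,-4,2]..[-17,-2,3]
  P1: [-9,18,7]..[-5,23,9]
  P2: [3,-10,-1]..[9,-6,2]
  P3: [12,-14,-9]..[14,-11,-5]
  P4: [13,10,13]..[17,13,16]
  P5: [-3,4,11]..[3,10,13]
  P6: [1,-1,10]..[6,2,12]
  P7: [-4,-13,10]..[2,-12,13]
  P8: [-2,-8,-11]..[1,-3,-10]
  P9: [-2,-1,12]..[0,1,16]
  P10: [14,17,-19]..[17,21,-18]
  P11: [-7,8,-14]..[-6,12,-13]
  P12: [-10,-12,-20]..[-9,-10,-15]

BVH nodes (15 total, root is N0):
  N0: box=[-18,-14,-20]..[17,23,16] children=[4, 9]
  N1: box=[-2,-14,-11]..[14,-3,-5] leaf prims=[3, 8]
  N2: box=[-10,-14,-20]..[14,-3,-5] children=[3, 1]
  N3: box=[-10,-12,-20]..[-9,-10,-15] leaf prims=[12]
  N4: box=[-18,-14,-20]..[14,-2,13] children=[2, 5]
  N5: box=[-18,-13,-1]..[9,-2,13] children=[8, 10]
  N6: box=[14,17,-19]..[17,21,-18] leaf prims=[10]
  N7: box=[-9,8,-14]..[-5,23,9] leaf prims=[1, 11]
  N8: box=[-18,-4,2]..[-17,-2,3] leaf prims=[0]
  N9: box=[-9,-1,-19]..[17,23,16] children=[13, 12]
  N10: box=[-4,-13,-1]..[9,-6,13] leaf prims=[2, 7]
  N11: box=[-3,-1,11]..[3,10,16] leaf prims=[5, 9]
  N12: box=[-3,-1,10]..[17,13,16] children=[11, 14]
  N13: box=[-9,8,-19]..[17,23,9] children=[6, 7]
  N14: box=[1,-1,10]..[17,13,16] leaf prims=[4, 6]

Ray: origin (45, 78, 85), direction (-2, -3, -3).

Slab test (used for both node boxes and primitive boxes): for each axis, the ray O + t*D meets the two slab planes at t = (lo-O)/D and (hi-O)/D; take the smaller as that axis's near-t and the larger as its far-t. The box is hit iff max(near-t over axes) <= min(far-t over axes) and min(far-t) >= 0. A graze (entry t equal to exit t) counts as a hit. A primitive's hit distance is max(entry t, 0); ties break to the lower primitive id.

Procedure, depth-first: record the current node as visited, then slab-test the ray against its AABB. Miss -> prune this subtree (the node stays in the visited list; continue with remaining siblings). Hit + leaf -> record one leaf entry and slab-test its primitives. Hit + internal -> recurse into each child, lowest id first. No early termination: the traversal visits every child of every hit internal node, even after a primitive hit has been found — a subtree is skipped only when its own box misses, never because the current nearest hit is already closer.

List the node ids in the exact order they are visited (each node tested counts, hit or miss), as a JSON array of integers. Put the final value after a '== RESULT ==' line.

Trace the traversal:
N0 x:[14,63/2] y:[55/3,92/3] z:[23,35] -> hit [23,92/3], descend [4, 9]
  N4 x:[31/2,63/2] y:[80/3,92/3] z:[24,35] -> hit [80/3,92/3], descend [2, 5]
    N2 x:[31/2,55/2] y:[27,92/3] z:[30,35] -> miss, prune
    N5 x:[18,63/2] y:[80/3,91/3] z:[24,86/3] -> hit [80/3,86/3], descend [8, 10]
      N8 x:[31,63/2] y:[80/3,82/3] z:[82/3,83/3] -> miss, prune
      N10 x:[18,49/2] y:[28,91/3] z:[24,86/3] -> miss, prune
  N9 x:[14,27] y:[55/3,79/3] z:[23,104/3] -> hit [23,79/3], descend [12, 13]
    N12 x:[14,24] y:[65/3,79/3] z:[23,25] -> hit [23,24], descend [11, 14]
      N11 x:[21,24] y:[68/3,79/3] z:[23,74/3] -> hit [23,24] leaf, test {P5@t=24, P9(miss)}
      N14 x:[14,22] y:[65/3,79/3] z:[23,25] -> miss, prune
    N13 x:[14,27] y:[55/3,70/3] z:[76/3,104/3] -> miss, prune

Visited [0, 4, 2, 5, 8, 10, 9, 12, 11, 14, 13]. Tests: 11 box, 1 leaf. Nearest: P5.

== RESULT ==
[0, 4, 2, 5, 8, 10, 9, 12, 11, 14, 13]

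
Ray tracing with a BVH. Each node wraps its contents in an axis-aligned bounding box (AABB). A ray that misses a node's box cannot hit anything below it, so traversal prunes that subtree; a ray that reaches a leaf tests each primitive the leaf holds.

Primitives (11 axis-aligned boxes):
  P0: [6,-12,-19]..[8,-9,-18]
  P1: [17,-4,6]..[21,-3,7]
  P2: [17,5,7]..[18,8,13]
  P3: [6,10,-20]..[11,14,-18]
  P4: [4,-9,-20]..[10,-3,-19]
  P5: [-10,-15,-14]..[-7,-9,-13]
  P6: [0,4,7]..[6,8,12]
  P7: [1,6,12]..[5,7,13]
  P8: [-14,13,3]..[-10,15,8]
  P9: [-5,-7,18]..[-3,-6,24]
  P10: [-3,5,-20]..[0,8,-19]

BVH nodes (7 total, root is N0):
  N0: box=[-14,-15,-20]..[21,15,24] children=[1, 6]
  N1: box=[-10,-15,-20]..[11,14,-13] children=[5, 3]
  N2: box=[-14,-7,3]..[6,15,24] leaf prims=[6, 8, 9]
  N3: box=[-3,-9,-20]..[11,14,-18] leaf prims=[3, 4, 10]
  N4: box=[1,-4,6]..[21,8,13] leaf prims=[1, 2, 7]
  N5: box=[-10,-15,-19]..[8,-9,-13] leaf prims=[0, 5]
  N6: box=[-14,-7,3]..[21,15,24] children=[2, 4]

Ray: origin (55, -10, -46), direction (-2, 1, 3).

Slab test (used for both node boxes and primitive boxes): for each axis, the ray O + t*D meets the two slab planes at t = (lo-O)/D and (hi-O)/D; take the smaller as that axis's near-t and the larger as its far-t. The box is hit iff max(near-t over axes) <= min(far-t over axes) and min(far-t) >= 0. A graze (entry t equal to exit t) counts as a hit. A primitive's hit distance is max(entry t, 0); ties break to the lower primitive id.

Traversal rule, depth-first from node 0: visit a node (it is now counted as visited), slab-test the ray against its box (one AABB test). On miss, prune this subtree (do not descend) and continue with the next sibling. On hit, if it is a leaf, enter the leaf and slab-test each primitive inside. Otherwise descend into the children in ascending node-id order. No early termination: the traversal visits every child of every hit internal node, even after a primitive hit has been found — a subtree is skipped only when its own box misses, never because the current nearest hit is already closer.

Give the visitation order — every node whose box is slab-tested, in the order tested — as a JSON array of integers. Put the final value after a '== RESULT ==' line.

Walk:
N0 x:[17,69/2] y:[-5,25] z:[26/3,70/3] -> hit [17,70/3], descend [1, 6]
  N1 x:[22,65/2] y:[-5,24] z:[26/3,11] -> miss, prune
  N6 x:[17,69/2] y:[3,25] z:[49/3,70/3] -> hit [17,70/3], descend [2, 4]
    N2 x:[49/2,69/2] y:[3,25] z:[49/3,70/3] -> miss, prune
    N4 x:[17,27] y:[6,18] z:[52/3,59/3] -> hit [52/3,18] leaf, test {P1(miss), P2(miss), P7(miss)}

Summary -> nodes [0, 1, 6, 2, 4]; box-tests=5; leaf-entries=1; first=miss

== RESULT ==
[0, 1, 6, 2, 4]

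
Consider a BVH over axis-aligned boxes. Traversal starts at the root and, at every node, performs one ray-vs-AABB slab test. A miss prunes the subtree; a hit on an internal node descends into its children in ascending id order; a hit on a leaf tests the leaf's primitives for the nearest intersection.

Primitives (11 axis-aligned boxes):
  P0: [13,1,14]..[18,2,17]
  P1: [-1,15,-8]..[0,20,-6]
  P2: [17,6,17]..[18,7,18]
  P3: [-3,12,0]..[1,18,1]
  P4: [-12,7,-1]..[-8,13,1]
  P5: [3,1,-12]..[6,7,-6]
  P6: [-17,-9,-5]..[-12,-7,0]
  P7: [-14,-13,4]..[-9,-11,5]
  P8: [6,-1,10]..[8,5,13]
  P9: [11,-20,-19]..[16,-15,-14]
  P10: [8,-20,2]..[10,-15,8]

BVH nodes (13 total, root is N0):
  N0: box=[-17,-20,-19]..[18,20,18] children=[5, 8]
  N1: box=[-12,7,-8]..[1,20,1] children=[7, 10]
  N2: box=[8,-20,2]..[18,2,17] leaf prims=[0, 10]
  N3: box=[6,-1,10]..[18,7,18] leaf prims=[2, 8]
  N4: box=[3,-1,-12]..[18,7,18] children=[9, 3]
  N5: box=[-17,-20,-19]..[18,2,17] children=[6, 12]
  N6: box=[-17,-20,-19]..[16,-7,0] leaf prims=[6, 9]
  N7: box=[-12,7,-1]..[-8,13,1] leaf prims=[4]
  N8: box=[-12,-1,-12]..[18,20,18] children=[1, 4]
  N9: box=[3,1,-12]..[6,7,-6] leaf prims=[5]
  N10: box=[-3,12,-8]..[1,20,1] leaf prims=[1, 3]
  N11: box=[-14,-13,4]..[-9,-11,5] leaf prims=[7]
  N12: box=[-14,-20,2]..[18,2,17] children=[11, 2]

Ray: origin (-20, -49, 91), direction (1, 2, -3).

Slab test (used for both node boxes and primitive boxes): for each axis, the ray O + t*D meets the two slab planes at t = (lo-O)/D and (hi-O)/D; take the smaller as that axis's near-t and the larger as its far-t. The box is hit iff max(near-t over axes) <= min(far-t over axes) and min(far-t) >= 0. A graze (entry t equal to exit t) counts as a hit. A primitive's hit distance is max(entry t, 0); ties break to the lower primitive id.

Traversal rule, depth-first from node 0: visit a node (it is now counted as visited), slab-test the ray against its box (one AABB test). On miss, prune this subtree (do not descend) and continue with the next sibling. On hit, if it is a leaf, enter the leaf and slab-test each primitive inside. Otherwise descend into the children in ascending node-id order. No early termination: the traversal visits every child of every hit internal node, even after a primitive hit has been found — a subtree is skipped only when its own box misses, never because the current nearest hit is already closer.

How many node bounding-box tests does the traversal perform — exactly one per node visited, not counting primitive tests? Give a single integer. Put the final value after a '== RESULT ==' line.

Walk:
N0 x:[3,38] y:[29/2,69/2] z:[73/3,110/3] -> hit [73/3,69/2], descend [5, 8]
  N5 x:[3,38] y:[29/2,51/2] z:[74/3,110/3] -> hit [74/3,51/2], descend [6, 12]
    N6 x:[3,36] y:[29/2,21] z:[91/3,110/3] -> miss, prune
    N12 x:[6,38] y:[29/2,51/2] z:[74/3,89/3] -> hit [74/3,51/2], descend [2, 11]
      N2 x:[28,38] y:[29/2,51/2] z:[74/3,89/3] -> miss, prune
      N11 x:[6,11] y:[18,19] z:[86/3,29] -> miss, prune
  N8 x:[8,38] y:[24,69/2] z:[73/3,103/3] -> hit [73/3,103/3], descend [1, 4]
    N1 x:[8,21] y:[28,69/2] z:[30,33] -> miss, prune
    N4 x:[23,38] y:[24,28] z:[73/3,103/3] -> hit [73/3,28], descend [3, 9]
      N3 x:[26,38] y:[24,28] z:[73/3,27] -> hit [26,27] leaf, test {P2(miss), P8@t=26}
      N9 x:[23,26] y:[25,28] z:[97/3,103/3] -> miss, prune

Summary -> nodes [0, 5, 6, 12, 2, 11, 8, 1, 4, 3, 9]; box-tests=11; leaf-entries=1; first=P8

== RESULT ==
11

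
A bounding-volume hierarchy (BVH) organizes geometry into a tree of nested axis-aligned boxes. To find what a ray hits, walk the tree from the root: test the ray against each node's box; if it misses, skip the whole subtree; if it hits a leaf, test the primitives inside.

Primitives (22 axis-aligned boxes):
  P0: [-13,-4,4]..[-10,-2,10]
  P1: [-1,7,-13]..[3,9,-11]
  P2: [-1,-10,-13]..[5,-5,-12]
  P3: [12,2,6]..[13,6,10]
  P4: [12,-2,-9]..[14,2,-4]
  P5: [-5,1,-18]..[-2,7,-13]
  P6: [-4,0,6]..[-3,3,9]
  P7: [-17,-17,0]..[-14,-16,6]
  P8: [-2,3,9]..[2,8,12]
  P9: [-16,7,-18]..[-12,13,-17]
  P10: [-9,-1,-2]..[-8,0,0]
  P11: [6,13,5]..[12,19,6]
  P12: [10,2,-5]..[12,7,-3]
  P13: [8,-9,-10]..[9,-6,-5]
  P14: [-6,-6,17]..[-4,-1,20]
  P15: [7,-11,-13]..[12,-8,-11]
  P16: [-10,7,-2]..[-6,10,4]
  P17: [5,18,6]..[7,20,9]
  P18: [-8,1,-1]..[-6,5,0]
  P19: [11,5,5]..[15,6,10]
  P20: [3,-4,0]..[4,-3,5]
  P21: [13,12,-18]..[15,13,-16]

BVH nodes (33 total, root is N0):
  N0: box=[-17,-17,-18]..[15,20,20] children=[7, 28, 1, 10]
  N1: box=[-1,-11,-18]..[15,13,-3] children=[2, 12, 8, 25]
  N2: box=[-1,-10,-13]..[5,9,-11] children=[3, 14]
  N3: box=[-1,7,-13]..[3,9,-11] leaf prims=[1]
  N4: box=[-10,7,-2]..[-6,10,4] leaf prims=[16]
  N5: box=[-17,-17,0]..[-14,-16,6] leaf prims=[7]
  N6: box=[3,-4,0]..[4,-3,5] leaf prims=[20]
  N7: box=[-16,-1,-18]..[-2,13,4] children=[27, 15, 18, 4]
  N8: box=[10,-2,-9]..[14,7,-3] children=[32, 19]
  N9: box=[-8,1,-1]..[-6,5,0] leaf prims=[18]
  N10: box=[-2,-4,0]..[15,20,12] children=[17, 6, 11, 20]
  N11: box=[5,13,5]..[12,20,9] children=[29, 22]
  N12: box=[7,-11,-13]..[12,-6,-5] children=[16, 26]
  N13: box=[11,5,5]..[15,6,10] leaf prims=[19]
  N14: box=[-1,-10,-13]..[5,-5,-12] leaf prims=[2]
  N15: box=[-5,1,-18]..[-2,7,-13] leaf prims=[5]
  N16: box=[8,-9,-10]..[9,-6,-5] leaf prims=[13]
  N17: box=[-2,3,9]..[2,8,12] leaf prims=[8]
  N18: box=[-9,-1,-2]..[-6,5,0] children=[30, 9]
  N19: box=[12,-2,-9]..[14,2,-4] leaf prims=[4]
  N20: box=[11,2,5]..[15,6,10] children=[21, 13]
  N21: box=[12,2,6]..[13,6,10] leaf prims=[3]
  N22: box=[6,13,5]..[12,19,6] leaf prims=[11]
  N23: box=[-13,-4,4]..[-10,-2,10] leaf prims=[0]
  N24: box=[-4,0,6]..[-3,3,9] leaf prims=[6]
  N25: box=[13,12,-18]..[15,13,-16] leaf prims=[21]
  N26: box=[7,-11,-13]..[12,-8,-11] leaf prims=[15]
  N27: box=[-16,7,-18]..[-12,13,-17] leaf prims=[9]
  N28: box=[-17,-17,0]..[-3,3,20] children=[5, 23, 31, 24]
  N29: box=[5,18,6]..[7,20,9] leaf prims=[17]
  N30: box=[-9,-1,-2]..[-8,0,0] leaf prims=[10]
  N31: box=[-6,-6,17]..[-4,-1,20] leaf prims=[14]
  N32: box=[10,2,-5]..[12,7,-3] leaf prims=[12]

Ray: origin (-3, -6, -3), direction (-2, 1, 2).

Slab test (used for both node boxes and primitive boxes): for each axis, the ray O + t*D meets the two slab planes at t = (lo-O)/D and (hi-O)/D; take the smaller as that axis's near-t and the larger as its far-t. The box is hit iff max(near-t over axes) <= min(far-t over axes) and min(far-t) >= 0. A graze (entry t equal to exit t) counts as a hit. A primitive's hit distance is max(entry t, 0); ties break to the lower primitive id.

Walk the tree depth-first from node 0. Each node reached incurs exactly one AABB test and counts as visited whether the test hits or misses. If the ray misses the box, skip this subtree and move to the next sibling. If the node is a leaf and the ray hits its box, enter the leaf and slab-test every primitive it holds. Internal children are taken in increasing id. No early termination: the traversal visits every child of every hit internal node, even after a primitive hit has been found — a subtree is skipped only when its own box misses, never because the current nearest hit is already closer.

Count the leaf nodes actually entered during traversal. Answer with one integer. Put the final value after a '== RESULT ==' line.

Trace the traversal:
N0 x:[-9,7] y:[-11,26] z:[-15/2,23/2] -> hit [-15/2,7], descend [1, 7, 10, 28]
  N1 x:[-9,-1] y:[-5,19] z:[-15/2,0] -> miss, prune
  N7 x:[-1/2,13/2] y:[5,19] z:[-15/2,7/2] -> miss, prune
  N10 x:[-9,-1/2] y:[2,26] z:[3/2,15/2] -> miss, prune
  N28 x:[0,7] y:[-11,9] z:[3/2,23/2] -> hit [3/2,7], descend [5, 23, 24, 31]
    N5 x:[11/2,7] y:[-11,-10] z:[3/2,9/2] -> miss, prune
    N23 x:[7/2,5] y:[2,4] z:[7/2,13/2] -> hit [7/2,4] leaf, test {P0@t=7/2}
    N24 x:[0,1/2] y:[6,9] z:[9/2,6] -> miss, prune
    N31 x:[1/2,3/2] y:[0,5] z:[10,23/2] -> miss, prune

order=[0, 1, 7, 10, 28, 5, 23, 24, 31]  |boxes|=9  |leaves|=1  hit=P0

== RESULT ==
1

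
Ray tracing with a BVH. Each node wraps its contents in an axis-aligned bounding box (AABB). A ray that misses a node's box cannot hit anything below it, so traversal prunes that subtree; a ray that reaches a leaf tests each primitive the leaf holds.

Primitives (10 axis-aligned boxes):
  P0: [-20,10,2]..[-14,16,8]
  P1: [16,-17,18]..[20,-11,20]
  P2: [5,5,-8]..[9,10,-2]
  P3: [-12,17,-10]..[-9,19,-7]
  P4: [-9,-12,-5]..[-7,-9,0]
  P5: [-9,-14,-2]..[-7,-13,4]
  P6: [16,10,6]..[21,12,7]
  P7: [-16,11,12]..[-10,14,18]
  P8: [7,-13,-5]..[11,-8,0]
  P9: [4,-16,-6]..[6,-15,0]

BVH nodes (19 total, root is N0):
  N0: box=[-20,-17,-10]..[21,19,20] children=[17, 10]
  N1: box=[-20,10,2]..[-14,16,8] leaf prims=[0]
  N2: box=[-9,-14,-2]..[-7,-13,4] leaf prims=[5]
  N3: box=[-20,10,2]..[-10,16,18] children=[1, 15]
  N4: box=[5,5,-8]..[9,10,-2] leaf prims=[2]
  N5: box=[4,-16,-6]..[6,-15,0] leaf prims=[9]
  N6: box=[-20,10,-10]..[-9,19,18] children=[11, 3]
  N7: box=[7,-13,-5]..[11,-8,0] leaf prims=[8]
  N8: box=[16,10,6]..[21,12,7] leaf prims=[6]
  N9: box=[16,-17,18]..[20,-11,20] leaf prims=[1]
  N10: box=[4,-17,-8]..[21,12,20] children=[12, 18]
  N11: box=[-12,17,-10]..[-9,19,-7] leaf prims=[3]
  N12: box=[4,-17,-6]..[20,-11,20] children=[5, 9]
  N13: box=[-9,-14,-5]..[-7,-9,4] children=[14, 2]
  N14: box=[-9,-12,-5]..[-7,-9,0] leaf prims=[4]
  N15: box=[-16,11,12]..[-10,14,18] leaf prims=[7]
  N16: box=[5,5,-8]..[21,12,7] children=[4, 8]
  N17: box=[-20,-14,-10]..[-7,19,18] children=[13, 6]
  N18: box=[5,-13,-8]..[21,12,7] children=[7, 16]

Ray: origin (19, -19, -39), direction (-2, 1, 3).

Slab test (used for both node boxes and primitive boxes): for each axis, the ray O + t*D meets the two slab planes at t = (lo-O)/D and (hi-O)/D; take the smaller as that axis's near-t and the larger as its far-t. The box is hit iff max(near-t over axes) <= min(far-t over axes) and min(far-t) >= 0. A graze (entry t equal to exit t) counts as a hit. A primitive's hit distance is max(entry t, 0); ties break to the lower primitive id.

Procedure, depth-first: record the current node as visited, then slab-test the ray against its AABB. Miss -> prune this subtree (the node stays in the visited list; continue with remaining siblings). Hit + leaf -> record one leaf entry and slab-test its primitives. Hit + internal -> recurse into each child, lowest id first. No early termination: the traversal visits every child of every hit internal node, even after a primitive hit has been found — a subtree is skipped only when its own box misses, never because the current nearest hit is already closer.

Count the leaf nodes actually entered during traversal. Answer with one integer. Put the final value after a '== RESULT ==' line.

Walk:
N0 x:[-1,39/2] y:[2,38] z:[29/3,59/3] -> hit [29/3,39/2], descend [10, 17]
  N10 x:[-1,15/2] y:[2,31] z:[31/3,59/3] -> miss, prune
  N17 x:[13,39/2] y:[5,38] z:[29/3,19] -> hit [13,19], descend [6, 13]
    N6 x:[14,39/2] y:[29,38] z:[29/3,19] -> miss, prune
    N13 x:[13,14] y:[5,10] z:[34/3,43/3] -> miss, prune

Summary -> nodes [0, 10, 17, 6, 13]; box-tests=5; leaf-entries=0; first=miss

== RESULT ==
0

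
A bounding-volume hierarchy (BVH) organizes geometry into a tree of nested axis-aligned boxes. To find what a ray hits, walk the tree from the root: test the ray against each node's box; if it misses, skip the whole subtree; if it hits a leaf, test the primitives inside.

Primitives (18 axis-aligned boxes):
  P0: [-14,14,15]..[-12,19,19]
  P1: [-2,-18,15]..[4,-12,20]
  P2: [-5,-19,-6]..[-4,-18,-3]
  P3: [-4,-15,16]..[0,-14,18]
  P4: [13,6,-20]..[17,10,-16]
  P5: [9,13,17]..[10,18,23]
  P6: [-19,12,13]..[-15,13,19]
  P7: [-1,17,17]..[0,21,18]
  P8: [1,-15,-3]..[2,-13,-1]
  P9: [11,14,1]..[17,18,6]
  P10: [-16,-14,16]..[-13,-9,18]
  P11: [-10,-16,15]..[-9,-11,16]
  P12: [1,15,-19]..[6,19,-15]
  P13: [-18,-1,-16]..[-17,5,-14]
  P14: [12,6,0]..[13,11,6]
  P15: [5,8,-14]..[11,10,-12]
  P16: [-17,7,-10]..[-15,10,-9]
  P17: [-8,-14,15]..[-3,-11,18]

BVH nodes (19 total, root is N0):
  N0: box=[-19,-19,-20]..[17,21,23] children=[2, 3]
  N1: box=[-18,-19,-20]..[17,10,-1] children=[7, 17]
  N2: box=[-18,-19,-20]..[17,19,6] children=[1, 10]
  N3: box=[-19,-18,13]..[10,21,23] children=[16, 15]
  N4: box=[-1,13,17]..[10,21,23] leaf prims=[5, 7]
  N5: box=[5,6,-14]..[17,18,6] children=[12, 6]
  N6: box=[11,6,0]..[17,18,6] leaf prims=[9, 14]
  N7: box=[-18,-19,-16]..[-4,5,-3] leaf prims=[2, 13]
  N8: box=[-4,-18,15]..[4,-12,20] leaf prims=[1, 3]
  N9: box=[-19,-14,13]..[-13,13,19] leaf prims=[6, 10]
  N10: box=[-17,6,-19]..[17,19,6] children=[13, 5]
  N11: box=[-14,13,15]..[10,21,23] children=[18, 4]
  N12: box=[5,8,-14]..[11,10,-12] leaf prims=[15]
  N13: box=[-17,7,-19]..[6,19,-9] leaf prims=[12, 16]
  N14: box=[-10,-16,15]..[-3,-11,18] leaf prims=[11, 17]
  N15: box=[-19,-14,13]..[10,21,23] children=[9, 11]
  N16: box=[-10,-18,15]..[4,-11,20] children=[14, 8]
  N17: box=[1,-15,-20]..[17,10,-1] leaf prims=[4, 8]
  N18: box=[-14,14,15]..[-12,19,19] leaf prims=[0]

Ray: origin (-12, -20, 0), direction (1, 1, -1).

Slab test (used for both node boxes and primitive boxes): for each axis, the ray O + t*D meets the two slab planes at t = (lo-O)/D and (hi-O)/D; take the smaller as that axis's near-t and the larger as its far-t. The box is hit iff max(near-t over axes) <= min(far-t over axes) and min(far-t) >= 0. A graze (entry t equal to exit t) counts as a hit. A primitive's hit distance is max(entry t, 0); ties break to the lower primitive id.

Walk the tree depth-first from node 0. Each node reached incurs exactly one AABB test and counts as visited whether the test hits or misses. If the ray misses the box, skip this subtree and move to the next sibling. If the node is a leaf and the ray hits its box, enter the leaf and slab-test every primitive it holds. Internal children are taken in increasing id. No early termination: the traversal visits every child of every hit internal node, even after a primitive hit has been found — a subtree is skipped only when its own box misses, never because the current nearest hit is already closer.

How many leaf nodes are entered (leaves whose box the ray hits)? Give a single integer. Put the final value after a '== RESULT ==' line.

Trace the traversal:
N0 x:[-7,29] y:[1,41] z:[-23,20] -> hit [1,20], descend [2, 3]
  N2 x:[-6,29] y:[1,39] z:[-6,20] -> hit [1,20], descend [1, 10]
    N1 x:[-6,29] y:[1,30] z:[1,20] -> hit [1,20], descend [7, 17]
      N7 x:[-6,8] y:[1,25] z:[3,16] -> hit [3,8] leaf, test {P2(miss), P13(miss)}
      N17 x:[13,29] y:[5,30] z:[1,20] -> hit [13,20] leaf, test {P4(miss), P8(miss)}
    N10 x:[-5,29] y:[26,39] z:[-6,19] -> miss, prune
  N3 x:[-7,22] y:[2,41] z:[-23,-13] -> miss, prune

order=[0, 2, 1, 7, 17, 10, 3]  |boxes|=7  |leaves|=2  hit=miss

== RESULT ==
2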